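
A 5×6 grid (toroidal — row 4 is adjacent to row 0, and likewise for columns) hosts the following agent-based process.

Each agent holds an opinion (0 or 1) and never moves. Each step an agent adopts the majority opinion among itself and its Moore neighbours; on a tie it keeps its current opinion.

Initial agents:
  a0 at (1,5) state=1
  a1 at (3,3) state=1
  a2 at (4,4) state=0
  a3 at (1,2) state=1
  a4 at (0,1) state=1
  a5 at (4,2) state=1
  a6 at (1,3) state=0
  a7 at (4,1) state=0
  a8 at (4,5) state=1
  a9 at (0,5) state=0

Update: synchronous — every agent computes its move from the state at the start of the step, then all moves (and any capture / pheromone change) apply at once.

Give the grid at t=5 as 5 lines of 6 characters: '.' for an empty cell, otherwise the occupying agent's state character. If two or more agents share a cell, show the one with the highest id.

.1...0
..10.1
......
...1..
.11.00

t=1: a0@(1,5):1 a1@(3,3):1 a2@(4,4):0 a3@(1,2):1 a4@(0,1):1 a5@(4,2):1 a6@(1,3):0 a7@(4,1):1 a8@(4,5):0 a9@(0,5):0
t=2: (unchanged — steady state)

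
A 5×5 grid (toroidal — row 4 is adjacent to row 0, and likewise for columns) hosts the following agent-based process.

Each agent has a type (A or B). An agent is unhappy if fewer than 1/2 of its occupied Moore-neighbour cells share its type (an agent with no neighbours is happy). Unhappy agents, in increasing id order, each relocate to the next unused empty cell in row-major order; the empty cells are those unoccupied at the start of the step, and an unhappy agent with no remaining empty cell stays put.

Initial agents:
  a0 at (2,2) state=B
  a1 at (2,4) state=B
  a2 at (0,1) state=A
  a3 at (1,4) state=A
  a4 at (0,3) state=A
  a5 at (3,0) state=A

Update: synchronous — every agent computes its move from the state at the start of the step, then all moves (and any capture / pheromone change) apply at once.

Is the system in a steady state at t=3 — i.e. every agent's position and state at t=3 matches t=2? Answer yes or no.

t=1: a0@(2,2):B a1@(0,0):B a2@(0,1):A a3@(1,4):A a4@(0,3):A a5@(0,2):A
t=2: a0@(2,2):B a1@(0,4):B a2@(0,1):A a3@(1,4):A a4@(0,3):A a5@(0,2):A
t=3: a0@(2,2):B a1@(0,0):B a2@(0,1):A a3@(1,4):A a4@(0,3):A a5@(0,2):A

no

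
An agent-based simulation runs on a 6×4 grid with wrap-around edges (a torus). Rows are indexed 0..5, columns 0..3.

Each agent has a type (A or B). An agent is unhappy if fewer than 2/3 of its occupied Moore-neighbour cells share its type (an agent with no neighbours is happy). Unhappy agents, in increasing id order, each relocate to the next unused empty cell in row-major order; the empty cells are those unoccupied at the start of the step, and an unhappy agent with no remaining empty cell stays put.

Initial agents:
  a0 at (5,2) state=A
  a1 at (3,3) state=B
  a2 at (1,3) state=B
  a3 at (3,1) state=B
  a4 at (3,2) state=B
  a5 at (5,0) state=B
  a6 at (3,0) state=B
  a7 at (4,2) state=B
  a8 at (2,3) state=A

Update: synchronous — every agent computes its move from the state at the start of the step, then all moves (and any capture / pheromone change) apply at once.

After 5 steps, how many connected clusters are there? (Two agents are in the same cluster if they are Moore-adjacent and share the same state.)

t=1: a0@(0,0):A a1@(3,3):B a2@(0,1):B a3@(3,1):B a4@(3,2):B a5@(5,0):B a6@(3,0):B a7@(4,2):B a8@(0,2):A
t=2: a0@(0,3):A a1@(3,3):B a2@(1,0):B a3@(3,1):B a4@(3,2):B a5@(1,1):B a6@(3,0):B a7@(4,2):B a8@(1,2):A
t=3: a0@(0,0):A a1@(3,3):B a2@(0,1):B a3@(3,1):B a4@(3,2):B a5@(0,2):B a6@(3,0):B a7@(4,2):B a8@(1,3):A
t=4: a0@(0,3):A a1@(3,3):B a2@(1,0):B a3@(3,1):B a4@(3,2):B a5@(1,1):B a6@(3,0):B a7@(4,2):B a8@(1,2):A
t=5: a0@(0,0):A a1@(3,3):B a2@(0,1):B a3@(3,1):B a4@(3,2):B a5@(0,2):B a6@(3,0):B a7@(4,2):B a8@(1,3):A

3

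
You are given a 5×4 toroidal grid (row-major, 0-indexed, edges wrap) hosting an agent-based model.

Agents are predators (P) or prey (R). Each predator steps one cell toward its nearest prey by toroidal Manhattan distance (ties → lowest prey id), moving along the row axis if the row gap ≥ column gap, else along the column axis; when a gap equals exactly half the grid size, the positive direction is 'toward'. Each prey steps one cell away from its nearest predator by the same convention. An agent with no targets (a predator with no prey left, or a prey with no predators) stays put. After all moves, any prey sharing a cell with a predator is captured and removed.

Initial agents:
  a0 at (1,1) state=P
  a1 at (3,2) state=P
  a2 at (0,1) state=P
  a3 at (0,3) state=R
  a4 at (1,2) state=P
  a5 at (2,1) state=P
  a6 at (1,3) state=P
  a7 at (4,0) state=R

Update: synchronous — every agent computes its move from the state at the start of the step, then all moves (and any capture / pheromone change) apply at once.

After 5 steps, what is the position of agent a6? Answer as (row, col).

t=1: a0@(1,2):P a1@(4,2):P a2@(0,2):P a3@(4,3):R a4@(0,2):P a5@(3,1):P a6@(0,3):P a7@(3,0):R
t=2: a0@(0,2):P a1@(4,3):P a2@(4,2):P a3@(4,0):R a4@(4,2):P a5@(3,0):P a6@(4,3):P a7@(3,3):R
t=3: a0@(0,3):P a1@(4,0):P a2@(4,3):P a3@(4,1):R a4@(4,3):P a5@(4,0):P a6@(4,0):P a7@(2,3):R
t=4: a0@(1,3):P a1@(4,1):P a2@(4,0):P a3@(4,2):R a4@(4,0):P a5@(4,1):P a6@(4,1):P a7@(3,3):R
t=5: a0@(2,3):P a1@(4,2):P a2@(4,1):P a3@(4,3):R a4@(4,1):P a5@(4,2):P a6@(4,2):P a7@(4,3):R

(4, 2)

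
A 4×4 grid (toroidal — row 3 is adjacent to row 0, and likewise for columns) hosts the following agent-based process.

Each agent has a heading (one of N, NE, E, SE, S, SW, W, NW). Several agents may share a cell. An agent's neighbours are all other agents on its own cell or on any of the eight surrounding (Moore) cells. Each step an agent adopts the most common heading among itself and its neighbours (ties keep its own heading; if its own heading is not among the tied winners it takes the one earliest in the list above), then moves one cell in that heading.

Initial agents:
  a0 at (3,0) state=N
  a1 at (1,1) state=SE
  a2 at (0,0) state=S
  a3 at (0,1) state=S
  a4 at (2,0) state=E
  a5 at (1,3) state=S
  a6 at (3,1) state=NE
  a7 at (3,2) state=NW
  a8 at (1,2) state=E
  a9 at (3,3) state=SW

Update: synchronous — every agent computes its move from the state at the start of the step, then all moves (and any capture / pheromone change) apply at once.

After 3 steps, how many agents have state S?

10

t=1: a0@(0,0):S a1@(1,2):E a2@(1,0):S a3@(1,1):S a4@(2,1):E a5@(2,3):S a6@(0,1):S a7@(2,1):NW a8@(2,2):S a9@(0,2):SW
t=2: a0@(1,0):S a1@(2,2):S a2@(2,0):S a3@(2,1):S a4@(3,1):S a5@(3,3):S a6@(1,1):S a7@(3,1):S a8@(3,2):S a9@(1,2):S
t=3: a0@(2,0):S a1@(3,2):S a2@(3,0):S a3@(3,1):S a4@(0,1):S a5@(0,3):S a6@(2,1):S a7@(0,1):S a8@(0,2):S a9@(2,2):S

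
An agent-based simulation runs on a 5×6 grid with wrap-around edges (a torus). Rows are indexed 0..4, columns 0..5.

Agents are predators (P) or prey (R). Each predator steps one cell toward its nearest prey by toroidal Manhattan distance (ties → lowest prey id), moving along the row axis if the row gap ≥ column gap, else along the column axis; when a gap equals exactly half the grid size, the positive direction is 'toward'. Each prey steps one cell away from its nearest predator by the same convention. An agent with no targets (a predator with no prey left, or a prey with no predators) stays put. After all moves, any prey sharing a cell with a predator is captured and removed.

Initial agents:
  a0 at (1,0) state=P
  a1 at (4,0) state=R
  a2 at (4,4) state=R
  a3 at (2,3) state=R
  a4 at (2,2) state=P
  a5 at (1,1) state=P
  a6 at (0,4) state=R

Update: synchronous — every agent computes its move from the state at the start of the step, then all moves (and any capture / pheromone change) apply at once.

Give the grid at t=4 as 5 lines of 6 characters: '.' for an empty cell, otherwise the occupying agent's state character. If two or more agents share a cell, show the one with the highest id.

R.....
R.....
P..R..
......
...PR.

t=1: a0@(0,0):P a1@(3,0):R a2@(3,4):R a3@(2,4):R a4@(2,3):P a5@(0,1):P a6@(0,3):R
t=2: a0@(4,0):P a1@(2,0):R a2@(4,4):R a3@(2,5):R a4@(2,4):P a5@(0,2):P a6@(4,3):R
t=3: a0@(3,0):P a1@(1,0):R a2@(4,3):R a3@(2,0):R a4@(2,5):P a5@(4,2):P a6@(3,3):R
t=4: a0@(2,0):P a1@(0,0):R a2@(4,4):R a3@(1,0):R a4@(2,0):P a5@(4,3):P a6@(2,3):R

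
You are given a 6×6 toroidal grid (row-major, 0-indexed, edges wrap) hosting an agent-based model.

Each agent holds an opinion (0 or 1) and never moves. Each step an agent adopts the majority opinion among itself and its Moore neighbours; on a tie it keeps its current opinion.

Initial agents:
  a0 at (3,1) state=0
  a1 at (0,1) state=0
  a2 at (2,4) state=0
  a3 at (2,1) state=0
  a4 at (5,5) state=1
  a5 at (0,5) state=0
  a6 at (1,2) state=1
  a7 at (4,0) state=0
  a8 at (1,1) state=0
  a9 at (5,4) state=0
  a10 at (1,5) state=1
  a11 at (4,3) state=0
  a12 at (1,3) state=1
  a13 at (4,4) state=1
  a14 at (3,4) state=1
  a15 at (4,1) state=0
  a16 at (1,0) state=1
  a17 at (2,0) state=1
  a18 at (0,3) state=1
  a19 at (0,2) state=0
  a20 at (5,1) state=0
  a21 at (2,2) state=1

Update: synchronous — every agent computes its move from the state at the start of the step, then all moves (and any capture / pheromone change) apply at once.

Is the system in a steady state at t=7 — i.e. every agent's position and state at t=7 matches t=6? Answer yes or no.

yes

t=1: a0@(3,1):0 a1@(0,1):0 a2@(2,4):1 a3@(2,1):1 a4@(5,5):0 a5@(0,5):1 a6@(1,2):1 a7@(4,0):0 a8@(1,1):0 a9@(5,4):0 a10@(1,5):1 a11@(4,3):0 a12@(1,3):1 a13@(4,4):1 a14@(3,4):1 a15@(4,1):0 a16@(1,0):0 a17@(2,0):1 a18@(0,3):1 a19@(0,2):0 a20@(5,1):0 a21@(2,2):1
t=2: a0@(3,1):0 a1@(0,1):0 a2@(2,4):1 a3@(2,1):1 a4@(5,5):0 a5@(0,5):0 a6@(1,2):1 a7@(4,0):0 a8@(1,1):0 a9@(5,4):0 a10@(1,5):1 a11@(4,3):0 a12@(1,3):1 a13@(4,4):0 a14@(3,4):1 a15@(4,1):0 a16@(1,0):1 a17@(2,0):1 a18@(0,3):1 a19@(0,2):0 a20@(5,1):0 a21@(2,2):1
t=3: a0@(3,1):0 a1@(0,1):0 a2@(2,4):1 a3@(2,1):1 a4@(5,5):0 a5@(0,5):0 a6@(1,2):1 a7@(4,0):0 a8@(1,1):1 a9@(5,4):0 a10@(1,5):1 a11@(4,3):0 a12@(1,3):1 a13@(4,4):0 a14@(3,4):1 a15@(4,1):0 a16@(1,0):1 a17@(2,0):1 a18@(0,3):1 a19@(0,2):0 a20@(5,1):0 a21@(2,2):1
t=4: a0@(3,1):0 a1@(0,1):0 a2@(2,4):1 a3@(2,1):1 a4@(5,5):0 a5@(0,5):0 a6@(1,2):1 a7@(4,0):0 a8@(1,1):1 a9@(5,4):0 a10@(1,5):1 a11@(4,3):0 a12@(1,3):1 a13@(4,4):0 a14@(3,4):1 a15@(4,1):0 a16@(1,0):1 a17@(2,0):1 a18@(0,3):1 a19@(0,2):1 a20@(5,1):0 a21@(2,2):1
t=5: a0@(3,1):0 a1@(0,1):1 a2@(2,4):1 a3@(2,1):1 a4@(5,5):0 a5@(0,5):0 a6@(1,2):1 a7@(4,0):0 a8@(1,1):1 a9@(5,4):0 a10@(1,5):1 a11@(4,3):0 a12@(1,3):1 a13@(4,4):0 a14@(3,4):1 a15@(4,1):0 a16@(1,0):1 a17@(2,0):1 a18@(0,3):1 a19@(0,2):1 a20@(5,1):0 a21@(2,2):1
t=6: (unchanged — steady state)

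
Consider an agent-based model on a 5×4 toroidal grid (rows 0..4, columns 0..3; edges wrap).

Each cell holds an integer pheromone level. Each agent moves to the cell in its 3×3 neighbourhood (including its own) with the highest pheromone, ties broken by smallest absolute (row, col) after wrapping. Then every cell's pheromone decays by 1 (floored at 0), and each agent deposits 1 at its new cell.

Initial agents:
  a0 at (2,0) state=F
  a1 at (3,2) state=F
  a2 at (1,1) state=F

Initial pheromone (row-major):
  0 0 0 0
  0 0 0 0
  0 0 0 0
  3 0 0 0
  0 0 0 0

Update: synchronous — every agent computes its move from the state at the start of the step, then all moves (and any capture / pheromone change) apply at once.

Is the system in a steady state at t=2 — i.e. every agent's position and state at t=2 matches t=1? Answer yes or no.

no

t=1: a0@(3,0) a1@(2,1) a2@(0,0) | pheromone: 1 0 0 0 / 0 0 0 0 / 0 1 0 0 / 3 0 0 0 / 0 0 0 0
t=2: a0@(3,0) a1@(3,0) a2@(0,0) | pheromone: 1 0 0 0 / 0 0 0 0 / 0 0 0 0 / 4 0 0 0 / 0 0 0 0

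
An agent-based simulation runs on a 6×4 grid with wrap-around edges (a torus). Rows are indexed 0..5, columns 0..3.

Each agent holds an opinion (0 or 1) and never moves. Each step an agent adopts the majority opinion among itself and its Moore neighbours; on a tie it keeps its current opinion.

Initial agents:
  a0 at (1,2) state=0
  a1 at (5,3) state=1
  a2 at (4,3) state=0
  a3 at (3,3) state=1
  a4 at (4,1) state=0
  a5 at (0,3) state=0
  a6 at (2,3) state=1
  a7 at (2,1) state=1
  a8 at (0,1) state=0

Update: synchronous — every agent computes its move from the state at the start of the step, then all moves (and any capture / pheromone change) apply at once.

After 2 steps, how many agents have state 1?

t=1: a0@(1,2):0 a1@(5,3):0 a2@(4,3):1 a3@(3,3):1 a4@(4,1):0 a5@(0,3):0 a6@(2,3):1 a7@(2,1):1 a8@(0,1):0
t=2: (unchanged — steady state)

4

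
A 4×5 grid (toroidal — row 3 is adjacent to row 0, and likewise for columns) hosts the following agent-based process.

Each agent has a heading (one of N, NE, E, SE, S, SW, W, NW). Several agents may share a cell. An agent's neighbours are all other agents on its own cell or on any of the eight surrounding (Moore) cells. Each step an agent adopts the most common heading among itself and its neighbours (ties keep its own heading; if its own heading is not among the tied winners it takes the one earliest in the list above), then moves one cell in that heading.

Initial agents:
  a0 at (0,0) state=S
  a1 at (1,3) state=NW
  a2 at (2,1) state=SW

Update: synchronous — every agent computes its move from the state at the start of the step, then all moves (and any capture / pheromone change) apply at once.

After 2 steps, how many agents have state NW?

1

t=1: a0@(1,0):S a1@(0,2):NW a2@(3,0):SW
t=2: a0@(2,0):S a1@(3,1):NW a2@(0,4):SW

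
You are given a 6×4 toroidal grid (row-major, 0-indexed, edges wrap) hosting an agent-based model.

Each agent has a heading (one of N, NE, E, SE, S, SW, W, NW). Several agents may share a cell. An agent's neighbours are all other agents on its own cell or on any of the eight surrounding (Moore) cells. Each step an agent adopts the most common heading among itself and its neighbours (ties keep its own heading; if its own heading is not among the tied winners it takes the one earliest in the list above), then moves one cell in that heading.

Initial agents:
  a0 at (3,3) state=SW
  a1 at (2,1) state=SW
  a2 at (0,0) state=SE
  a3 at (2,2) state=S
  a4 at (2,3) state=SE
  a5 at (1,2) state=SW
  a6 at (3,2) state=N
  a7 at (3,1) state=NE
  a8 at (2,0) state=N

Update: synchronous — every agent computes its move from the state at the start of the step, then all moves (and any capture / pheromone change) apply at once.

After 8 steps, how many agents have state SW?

t=1: a0@(2,3):N a1@(3,0):SW a2@(1,1):SE a3@(3,1):SW a4@(1,3):N a5@(2,1):SW a6@(4,1):SW a7@(2,1):N a8@(3,3):SW
t=2: a0@(1,3):N a1@(4,3):SW a2@(2,2):SE a3@(4,0):SW a4@(0,3):N a5@(3,0):SW a6@(5,0):SW a7@(3,0):SW a8@(4,2):SW
t=3: a0@(0,3):N a1@(5,2):SW a2@(3,3):SE a3@(5,3):SW a4@(5,3):N a5@(4,3):SW a6@(0,3):SW a7@(4,3):SW a8@(5,1):SW
t=4: a0@(1,2):SW a1@(0,1):SW a2@(4,2):SW a3@(0,2):SW a4@(0,2):SW a5@(5,2):SW a6@(1,2):SW a7@(5,2):SW a8@(0,0):SW
t=5: a0@(2,1):SW a1@(1,0):SW a2@(5,1):SW a3@(1,1):SW a4@(1,1):SW a5@(0,1):SW a6@(2,1):SW a7@(0,1):SW a8@(1,3):SW
t=6: a0@(3,0):SW a1@(2,3):SW a2@(0,0):SW a3@(2,0):SW a4@(2,0):SW a5@(1,0):SW a6@(3,0):SW a7@(1,0):SW a8@(2,2):SW
t=7: a0@(4,3):SW a1@(3,2):SW a2@(1,3):SW a3@(3,3):SW a4@(3,3):SW a5@(2,3):SW a6@(4,3):SW a7@(2,3):SW a8@(3,1):SW
t=8: a0@(5,2):SW a1@(4,1):SW a2@(2,2):SW a3@(4,2):SW a4@(4,2):SW a5@(3,2):SW a6@(5,2):SW a7@(3,2):SW a8@(4,0):SW

9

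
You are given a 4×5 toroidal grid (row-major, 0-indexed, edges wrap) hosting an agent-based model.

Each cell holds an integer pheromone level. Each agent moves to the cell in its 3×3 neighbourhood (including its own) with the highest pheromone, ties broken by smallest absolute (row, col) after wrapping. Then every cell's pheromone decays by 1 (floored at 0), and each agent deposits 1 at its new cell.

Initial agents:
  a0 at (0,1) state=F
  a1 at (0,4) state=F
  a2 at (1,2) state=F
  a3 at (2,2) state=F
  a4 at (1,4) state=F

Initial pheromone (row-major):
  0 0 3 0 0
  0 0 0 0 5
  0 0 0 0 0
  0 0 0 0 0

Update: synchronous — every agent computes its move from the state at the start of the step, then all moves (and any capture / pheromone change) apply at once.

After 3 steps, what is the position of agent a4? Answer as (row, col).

(1, 4)

t=1: a0@(0,2) a1@(1,4) a2@(0,2) a3@(1,1) a4@(1,4) | pheromone: 0 0 4 0 0 / 0 1 0 0 6 / 0 0 0 0 0 / 0 0 0 0 0
t=2: a0@(0,2) a1@(1,4) a2@(0,2) a3@(0,2) a4@(1,4) | pheromone: 0 0 6 0 0 / 0 0 0 0 7 / 0 0 0 0 0 / 0 0 0 0 0
t=3: a0@(0,2) a1@(1,4) a2@(0,2) a3@(0,2) a4@(1,4) | pheromone: 0 0 8 0 0 / 0 0 0 0 8 / 0 0 0 0 0 / 0 0 0 0 0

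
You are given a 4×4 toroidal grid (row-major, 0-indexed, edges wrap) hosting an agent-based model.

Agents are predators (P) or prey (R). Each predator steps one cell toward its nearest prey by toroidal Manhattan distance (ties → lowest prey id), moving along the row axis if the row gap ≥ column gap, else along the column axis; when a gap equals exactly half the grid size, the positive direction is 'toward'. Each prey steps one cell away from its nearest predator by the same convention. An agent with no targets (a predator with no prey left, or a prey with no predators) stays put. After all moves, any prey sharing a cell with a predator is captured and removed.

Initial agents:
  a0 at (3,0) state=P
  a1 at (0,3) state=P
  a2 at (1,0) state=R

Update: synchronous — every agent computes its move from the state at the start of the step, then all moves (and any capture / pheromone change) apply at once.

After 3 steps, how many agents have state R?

0

t=1: a0@(0,0):P a1@(1,3):P
t=2: (unchanged — steady state)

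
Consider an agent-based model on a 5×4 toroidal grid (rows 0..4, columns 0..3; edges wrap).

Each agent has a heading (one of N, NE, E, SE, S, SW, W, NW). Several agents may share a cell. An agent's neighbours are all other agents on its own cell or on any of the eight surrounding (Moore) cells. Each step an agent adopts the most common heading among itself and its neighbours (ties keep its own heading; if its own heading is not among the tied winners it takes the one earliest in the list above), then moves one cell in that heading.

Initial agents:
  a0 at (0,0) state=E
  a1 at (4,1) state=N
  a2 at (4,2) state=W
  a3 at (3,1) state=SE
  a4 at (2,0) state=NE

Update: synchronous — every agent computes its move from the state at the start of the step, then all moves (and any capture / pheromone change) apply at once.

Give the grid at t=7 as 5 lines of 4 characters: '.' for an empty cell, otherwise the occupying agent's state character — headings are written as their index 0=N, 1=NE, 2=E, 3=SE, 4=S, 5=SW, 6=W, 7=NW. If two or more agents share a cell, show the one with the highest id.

3..1
....
.0..
....
...6

t=1: a0@(0,1):E a1@(3,1):N a2@(4,1):W a3@(4,2):SE a4@(1,1):NE
t=2: a0@(0,2):E a1@(2,1):N a2@(4,0):W a3@(0,3):SE a4@(0,2):NE
t=3: a0@(0,3):E a1@(1,1):N a2@(4,3):W a3@(1,0):SE a4@(4,3):NE
t=4: a0@(0,0):E a1@(0,1):N a2@(4,2):W a3@(2,1):SE a4@(3,0):NE
t=5: a0@(0,1):E a1@(4,1):N a2@(4,1):W a3@(3,2):SE a4@(2,1):NE
t=6: a0@(0,2):E a1@(3,1):N a2@(4,0):W a3@(4,3):SE a4@(1,2):NE
t=7: a0@(0,3):E a1@(2,1):N a2@(4,3):W a3@(0,0):SE a4@(0,3):NE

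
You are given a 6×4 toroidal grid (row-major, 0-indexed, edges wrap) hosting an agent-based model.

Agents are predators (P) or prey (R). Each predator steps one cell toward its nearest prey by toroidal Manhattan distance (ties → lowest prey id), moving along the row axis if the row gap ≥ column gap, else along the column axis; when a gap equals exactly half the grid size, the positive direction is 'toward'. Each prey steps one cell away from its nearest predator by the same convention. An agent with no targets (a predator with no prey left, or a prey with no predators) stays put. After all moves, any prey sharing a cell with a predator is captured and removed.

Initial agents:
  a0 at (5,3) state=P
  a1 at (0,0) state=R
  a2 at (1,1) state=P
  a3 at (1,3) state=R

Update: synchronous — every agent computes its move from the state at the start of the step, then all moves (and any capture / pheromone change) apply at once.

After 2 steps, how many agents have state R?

2

t=1: a0@(0,3):P a1@(1,0):R a2@(0,1):P a3@(2,3):R
t=2: a0@(1,3):P a1@(2,0):R a2@(1,1):P a3@(3,3):R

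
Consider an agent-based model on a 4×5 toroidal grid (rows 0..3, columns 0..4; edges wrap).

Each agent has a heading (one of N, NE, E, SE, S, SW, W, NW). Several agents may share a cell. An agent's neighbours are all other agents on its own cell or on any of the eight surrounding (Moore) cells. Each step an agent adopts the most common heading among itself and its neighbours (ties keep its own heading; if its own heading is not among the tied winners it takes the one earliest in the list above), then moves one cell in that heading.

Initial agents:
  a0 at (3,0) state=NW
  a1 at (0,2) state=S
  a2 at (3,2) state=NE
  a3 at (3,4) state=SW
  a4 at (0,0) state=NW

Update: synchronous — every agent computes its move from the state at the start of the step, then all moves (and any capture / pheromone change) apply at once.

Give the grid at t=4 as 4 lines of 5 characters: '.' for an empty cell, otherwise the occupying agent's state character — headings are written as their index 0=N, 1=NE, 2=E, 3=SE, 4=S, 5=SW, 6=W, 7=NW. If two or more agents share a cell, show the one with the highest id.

t=1: a0@(2,4):NW a1@(1,2):S a2@(2,3):NE a3@(2,3):NW a4@(3,4):NW
t=2: a0@(1,3):NW a1@(2,2):S a2@(1,2):NW a3@(1,2):NW a4@(2,3):NW
t=3: a0@(0,2):NW a1@(1,1):NW a2@(0,1):NW a3@(0,1):NW a4@(1,2):NW
t=4: a0@(3,1):NW a1@(0,0):NW a2@(3,0):NW a3@(3,0):NW a4@(0,1):NW

77...
.....
.....
77...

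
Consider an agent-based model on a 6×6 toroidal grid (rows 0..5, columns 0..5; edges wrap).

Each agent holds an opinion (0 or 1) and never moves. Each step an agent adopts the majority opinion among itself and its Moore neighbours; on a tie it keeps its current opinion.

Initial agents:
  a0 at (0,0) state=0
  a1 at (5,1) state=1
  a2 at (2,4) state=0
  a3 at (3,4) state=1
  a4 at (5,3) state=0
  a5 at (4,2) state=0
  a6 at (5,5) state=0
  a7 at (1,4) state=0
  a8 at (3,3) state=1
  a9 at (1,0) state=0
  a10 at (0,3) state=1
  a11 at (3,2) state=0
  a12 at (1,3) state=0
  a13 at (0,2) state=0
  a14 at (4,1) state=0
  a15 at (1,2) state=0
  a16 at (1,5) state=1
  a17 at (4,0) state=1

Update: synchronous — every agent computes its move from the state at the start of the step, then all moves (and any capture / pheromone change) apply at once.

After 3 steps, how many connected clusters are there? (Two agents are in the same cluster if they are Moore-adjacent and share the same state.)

t=1: a0@(0,0):0 a1@(5,1):0 a2@(2,4):0 a3@(3,4):1 a4@(5,3):0 a5@(4,2):0 a6@(5,5):0 a7@(1,4):0 a8@(3,3):0 a9@(1,0):0 a10@(0,3):0 a11@(3,2):0 a12@(1,3):0 a13@(0,2):0 a14@(4,1):0 a15@(1,2):0 a16@(1,5):0 a17@(4,0):1
t=2: a0@(0,0):0 a1@(5,1):0 a2@(2,4):0 a3@(3,4):0 a4@(5,3):0 a5@(4,2):0 a6@(5,5):0 a7@(1,4):0 a8@(3,3):0 a9@(1,0):0 a10@(0,3):0 a11@(3,2):0 a12@(1,3):0 a13@(0,2):0 a14@(4,1):0 a15@(1,2):0 a16@(1,5):0 a17@(4,0):0
t=3: (unchanged — steady state)

1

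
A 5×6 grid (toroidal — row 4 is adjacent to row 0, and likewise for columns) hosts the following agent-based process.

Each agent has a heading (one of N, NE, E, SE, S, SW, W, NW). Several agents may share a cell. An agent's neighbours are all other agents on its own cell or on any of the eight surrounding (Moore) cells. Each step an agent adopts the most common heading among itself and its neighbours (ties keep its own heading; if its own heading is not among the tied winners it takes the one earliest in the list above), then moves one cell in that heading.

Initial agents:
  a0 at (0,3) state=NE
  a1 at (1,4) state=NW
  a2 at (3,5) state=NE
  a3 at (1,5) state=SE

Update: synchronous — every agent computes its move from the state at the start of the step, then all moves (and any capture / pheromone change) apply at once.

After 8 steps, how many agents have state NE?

t=1: a0@(4,4):NE a1@(0,3):NW a2@(2,0):NE a3@(2,0):SE
t=2: a0@(3,5):NE a1@(4,2):NW a2@(1,1):NE a3@(3,1):SE
t=3: a0@(2,0):NE a1@(3,1):NW a2@(0,2):NE a3@(4,2):SE
t=4: a0@(1,1):NE a1@(2,0):NW a2@(4,3):NE a3@(0,3):SE
t=5: a0@(0,2):NE a1@(1,5):NW a2@(3,4):NE a3@(1,4):SE
t=6: a0@(4,3):NE a1@(0,4):NW a2@(2,5):NE a3@(2,5):SE
t=7: a0@(3,4):NE a1@(4,3):NW a2@(1,0):NE a3@(3,0):SE
t=8: a0@(2,5):NE a1@(3,2):NW a2@(0,1):NE a3@(4,1):SE

2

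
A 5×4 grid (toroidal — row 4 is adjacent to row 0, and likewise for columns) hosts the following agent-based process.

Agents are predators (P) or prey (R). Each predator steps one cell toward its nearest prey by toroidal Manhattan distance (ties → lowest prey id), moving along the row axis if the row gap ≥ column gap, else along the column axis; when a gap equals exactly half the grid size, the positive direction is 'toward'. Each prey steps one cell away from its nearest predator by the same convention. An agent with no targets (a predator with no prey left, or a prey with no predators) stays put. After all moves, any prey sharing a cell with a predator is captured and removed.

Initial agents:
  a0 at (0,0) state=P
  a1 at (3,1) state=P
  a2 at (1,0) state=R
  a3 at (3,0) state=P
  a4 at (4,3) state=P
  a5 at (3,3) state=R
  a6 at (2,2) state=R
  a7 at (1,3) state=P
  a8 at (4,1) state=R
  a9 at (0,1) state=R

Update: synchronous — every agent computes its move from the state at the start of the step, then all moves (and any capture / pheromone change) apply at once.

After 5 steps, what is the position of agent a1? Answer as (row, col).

t=1: a0@(1,0):P a1@(4,1):P a2@(2,0):R a3@(3,3):P a4@(3,3):P a5@(3,2):R a6@(1,2):R a7@(1,0):P a8@(0,1):R a9@(0,2):R
t=2: a0@(2,0):P a1@(0,1):P a2@(3,0):R a3@(3,2):P a4@(3,2):P a5@(3,1):R a6@(1,1):R a7@(2,0):P a8@(1,1):R a9@(1,2):R
t=3: a0@(3,0):P a1@(1,1):P a2@(4,0):R a3@(3,1):P a4@(3,1):P a6@(2,1):R a7@(3,0):P a8@(2,1):R a9@(2,2):R
t=4: a0@(4,0):P a1@(2,1):P a2@(0,0):R a3@(2,1):P a4@(2,1):P a6@(3,1):R a7@(4,0):P a8@(3,1):R a9@(3,2):R
t=5: a0@(0,0):P a1@(3,1):P a2@(1,0):R a3@(3,1):P a4@(3,1):P a6@(4,1):R a7@(0,0):P a8@(4,1):R a9@(4,2):R

(3, 1)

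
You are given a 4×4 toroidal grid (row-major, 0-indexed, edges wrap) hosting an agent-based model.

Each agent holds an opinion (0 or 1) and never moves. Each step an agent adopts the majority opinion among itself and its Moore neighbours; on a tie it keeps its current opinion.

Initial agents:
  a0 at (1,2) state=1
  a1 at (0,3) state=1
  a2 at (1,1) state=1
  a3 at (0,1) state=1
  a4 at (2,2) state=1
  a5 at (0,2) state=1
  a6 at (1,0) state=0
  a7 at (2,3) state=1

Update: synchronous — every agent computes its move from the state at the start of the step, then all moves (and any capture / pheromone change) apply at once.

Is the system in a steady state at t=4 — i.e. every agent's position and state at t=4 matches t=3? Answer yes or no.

t=1: a0@(1,2):1 a1@(0,3):1 a2@(1,1):1 a3@(0,1):1 a4@(2,2):1 a5@(0,2):1 a6@(1,0):1 a7@(2,3):1
t=2: (unchanged — steady state)

yes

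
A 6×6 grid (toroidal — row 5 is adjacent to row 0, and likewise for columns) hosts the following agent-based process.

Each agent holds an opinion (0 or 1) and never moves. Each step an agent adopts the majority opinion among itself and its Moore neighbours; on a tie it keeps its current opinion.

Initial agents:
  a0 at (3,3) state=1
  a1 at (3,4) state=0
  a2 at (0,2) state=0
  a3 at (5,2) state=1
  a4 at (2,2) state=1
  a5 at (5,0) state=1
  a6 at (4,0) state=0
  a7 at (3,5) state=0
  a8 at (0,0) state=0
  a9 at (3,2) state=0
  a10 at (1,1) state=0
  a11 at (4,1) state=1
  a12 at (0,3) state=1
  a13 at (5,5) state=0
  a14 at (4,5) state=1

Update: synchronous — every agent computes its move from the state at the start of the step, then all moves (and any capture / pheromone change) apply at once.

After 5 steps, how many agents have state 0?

t=1: a0@(3,3):1 a1@(3,4):0 a2@(0,2):0 a3@(5,2):1 a4@(2,2):1 a5@(5,0):1 a6@(4,0):0 a7@(3,5):0 a8@(0,0):0 a9@(3,2):1 a10@(1,1):0 a11@(4,1):1 a12@(0,3):1 a13@(5,5):0 a14@(4,5):0
t=2: a0@(3,3):1 a1@(3,4):0 a2@(0,2):0 a3@(5,2):1 a4@(2,2):1 a5@(5,0):0 a6@(4,0):0 a7@(3,5):0 a8@(0,0):0 a9@(3,2):1 a10@(1,1):0 a11@(4,1):1 a12@(0,3):1 a13@(5,5):0 a14@(4,5):0
t=3: (unchanged — steady state)

9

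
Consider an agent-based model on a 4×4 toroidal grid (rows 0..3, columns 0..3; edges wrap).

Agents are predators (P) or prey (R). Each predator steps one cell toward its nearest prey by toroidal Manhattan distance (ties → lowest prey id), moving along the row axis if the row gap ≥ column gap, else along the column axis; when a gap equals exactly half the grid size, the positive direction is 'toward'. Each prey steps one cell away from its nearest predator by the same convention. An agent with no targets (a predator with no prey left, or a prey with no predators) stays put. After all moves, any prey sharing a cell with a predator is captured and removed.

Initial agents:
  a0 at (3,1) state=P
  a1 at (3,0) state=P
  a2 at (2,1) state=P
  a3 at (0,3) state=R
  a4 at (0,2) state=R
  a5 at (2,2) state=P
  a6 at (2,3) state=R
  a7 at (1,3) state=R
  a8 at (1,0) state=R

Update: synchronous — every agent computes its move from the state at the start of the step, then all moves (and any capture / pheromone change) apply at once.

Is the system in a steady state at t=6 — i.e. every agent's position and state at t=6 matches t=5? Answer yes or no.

t=1: a0@(0,1):P a1@(0,0):P a2@(2,2):P a3@(1,3):R a4@(1,2):R a5@(2,3):P a6@(2,0):R a7@(0,3):R
t=2: a0@(1,1):P a1@(0,3):P a2@(1,2):P a4@(0,2):R a5@(1,3):P a6@(2,1):R a7@(0,2):R
t=3: a0@(2,1):P a1@(0,2):P a2@(0,2):P a4@(0,1):R a5@(0,3):P a6@(3,1):R a7@(0,1):R
t=4: a0@(3,1):P a1@(0,1):P a2@(0,1):P a5@(0,0):P
t=5: (unchanged — steady state)

yes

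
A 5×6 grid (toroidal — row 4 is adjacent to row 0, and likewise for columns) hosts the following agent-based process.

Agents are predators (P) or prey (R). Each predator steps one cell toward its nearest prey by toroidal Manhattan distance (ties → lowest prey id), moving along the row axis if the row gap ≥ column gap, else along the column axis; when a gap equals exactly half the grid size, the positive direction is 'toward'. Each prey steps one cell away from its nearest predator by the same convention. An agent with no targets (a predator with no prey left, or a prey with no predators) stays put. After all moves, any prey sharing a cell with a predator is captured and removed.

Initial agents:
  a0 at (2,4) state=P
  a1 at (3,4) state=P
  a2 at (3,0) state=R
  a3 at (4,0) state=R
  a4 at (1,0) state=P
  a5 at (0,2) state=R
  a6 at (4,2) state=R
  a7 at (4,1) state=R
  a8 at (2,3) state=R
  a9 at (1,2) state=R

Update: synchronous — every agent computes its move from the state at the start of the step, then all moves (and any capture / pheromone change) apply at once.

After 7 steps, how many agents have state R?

t=1: a0@(2,3):P a1@(3,5):P a2@(3,1):R a3@(3,0):R a4@(2,0):P a5@(0,3):R a6@(4,1):R a7@(3,1):R a8@(2,2):R a9@(1,3):R
t=2: a0@(2,2):P a1@(3,0):P a2@(3,2):R a3@(3,1):R a4@(3,0):P a5@(4,3):R a6@(4,2):R a7@(3,2):R a8@(2,1):R a9@(0,3):R
t=3: a0@(3,2):P a1@(3,1):P a2@(4,2):R a4@(3,1):P a5@(0,3):R a6@(0,2):R a7@(4,2):R a8@(2,0):R a9@(4,3):R
t=4: a0@(4,2):P a1@(4,1):P a2@(0,2):R a4@(4,1):P a5@(1,3):R a6@(1,2):R a7@(0,2):R a8@(1,0):R a9@(0,3):R
t=5: a0@(0,2):P a1@(0,1):P a2@(1,2):R a4@(0,1):P a5@(2,3):R a6@(2,2):R a7@(1,2):R a8@(2,0):R a9@(1,3):R
t=6: a0@(1,2):P a1@(1,1):P a2@(2,2):R a4@(1,1):P a5@(3,3):R a6@(3,2):R a7@(2,2):R a8@(3,0):R a9@(2,3):R
t=7: a0@(2,2):P a1@(2,1):P a2@(3,2):R a4@(2,1):P a5@(4,3):R a6@(4,2):R a7@(3,2):R a8@(4,0):R a9@(3,3):R

6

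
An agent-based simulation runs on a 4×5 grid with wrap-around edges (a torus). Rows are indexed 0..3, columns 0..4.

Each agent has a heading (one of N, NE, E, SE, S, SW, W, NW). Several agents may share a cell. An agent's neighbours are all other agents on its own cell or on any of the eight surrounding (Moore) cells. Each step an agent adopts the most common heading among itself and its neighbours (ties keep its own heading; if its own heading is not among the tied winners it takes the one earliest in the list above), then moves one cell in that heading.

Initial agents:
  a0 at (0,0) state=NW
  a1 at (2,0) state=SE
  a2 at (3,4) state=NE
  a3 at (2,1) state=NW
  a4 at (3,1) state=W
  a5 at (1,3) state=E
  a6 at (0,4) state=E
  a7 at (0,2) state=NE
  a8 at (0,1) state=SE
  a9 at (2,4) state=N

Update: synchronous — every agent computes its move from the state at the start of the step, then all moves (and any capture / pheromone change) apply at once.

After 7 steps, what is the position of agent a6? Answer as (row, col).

t=1: a0@(3,4):NW a1@(3,1):SE a2@(2,0):NE a3@(1,0):NW a4@(0,2):SE a5@(1,4):E a6@(0,0):E a7@(3,3):NE a8@(1,2):SE a9@(1,4):N
t=2: a0@(2,0):NE a1@(0,2):SE a2@(1,4):NW a3@(1,1):E a4@(1,3):SE a5@(1,0):E a6@(0,1):E a7@(2,4):NE a8@(2,3):SE a9@(1,0):E
t=3: a0@(2,1):E a1@(1,3):SE a2@(0,0):NE a3@(1,2):E a4@(2,4):SE a5@(1,1):E a6@(0,2):E a7@(1,0):NE a8@(3,4):SE a9@(1,1):E
t=4: a0@(2,2):E a1@(2,4):SE a2@(3,1):NE a3@(1,3):E a4@(3,0):SE a5@(1,2):E a6@(0,3):E a7@(1,1):E a8@(0,0):SE a9@(1,2):E
t=5: a0@(2,3):E a1@(3,0):SE a2@(0,2):SE a3@(1,4):E a4@(0,1):SE a5@(1,3):E a6@(0,4):E a7@(1,2):E a8@(1,1):SE a9@(1,3):E
t=6: a0@(2,4):E a1@(0,1):SE a2@(1,3):SE a3@(1,0):E a4@(1,2):SE a5@(1,4):E a6@(0,0):E a7@(1,3):E a8@(2,2):SE a9@(1,4):E
t=7: a0@(2,0):E a1@(1,2):SE a2@(1,4):E a3@(1,1):E a4@(2,3):SE a5@(1,0):E a6@(0,1):E a7@(1,4):E a8@(3,3):SE a9@(1,0):E

(0, 1)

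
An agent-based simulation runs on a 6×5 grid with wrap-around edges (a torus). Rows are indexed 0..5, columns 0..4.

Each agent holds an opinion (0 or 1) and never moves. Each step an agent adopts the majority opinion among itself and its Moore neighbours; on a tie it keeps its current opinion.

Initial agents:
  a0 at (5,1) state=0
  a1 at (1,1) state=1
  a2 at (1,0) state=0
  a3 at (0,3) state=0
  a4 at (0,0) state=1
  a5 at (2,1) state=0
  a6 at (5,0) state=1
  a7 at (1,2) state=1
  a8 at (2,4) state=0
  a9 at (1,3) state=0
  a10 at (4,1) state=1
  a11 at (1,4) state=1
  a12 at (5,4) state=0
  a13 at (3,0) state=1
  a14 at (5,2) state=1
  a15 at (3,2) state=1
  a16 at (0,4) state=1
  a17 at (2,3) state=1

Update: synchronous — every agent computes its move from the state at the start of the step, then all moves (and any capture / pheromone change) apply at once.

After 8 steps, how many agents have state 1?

t=1: a0@(5,1):1 a1@(1,1):1 a2@(1,0):1 a3@(0,3):1 a4@(0,0):1 a5@(2,1):1 a6@(5,0):1 a7@(1,2):1 a8@(2,4):0 a9@(1,3):1 a10@(4,1):1 a11@(1,4):1 a12@(5,4):1 a13@(3,0):1 a14@(5,2):1 a15@(3,2):1 a16@(0,4):1 a17@(2,3):1
t=2: a0@(5,1):1 a1@(1,1):1 a2@(1,0):1 a3@(0,3):1 a4@(0,0):1 a5@(2,1):1 a6@(5,0):1 a7@(1,2):1 a8@(2,4):1 a9@(1,3):1 a10@(4,1):1 a11@(1,4):1 a12@(5,4):1 a13@(3,0):1 a14@(5,2):1 a15@(3,2):1 a16@(0,4):1 a17@(2,3):1
t=3: (unchanged — steady state)

18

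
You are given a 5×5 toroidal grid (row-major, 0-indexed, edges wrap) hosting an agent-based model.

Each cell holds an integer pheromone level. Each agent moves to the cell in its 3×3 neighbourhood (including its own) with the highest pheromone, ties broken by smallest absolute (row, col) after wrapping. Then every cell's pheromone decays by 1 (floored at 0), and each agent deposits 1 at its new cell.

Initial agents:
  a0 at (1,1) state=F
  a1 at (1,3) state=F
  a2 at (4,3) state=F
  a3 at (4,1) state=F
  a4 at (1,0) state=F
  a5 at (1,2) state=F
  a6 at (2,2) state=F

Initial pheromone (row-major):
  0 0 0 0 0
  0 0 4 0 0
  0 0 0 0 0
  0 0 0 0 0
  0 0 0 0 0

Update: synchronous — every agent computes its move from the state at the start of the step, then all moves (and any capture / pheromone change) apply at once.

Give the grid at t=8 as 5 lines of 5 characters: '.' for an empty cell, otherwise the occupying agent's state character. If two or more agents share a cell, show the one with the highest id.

F....
..F..
.....
.....
.....

t=1: a0@(1,2) a1@(1,2) a2@(0,2) a3@(0,0) a4@(0,0) a5@(1,2) a6@(1,2) | pheromone: 2 0 1 0 0 / 0 0 7 0 0 / 0 0 0 0 0 / 0 0 0 0 0 / 0 0 0 0 0
t=2: a0@(1,2) a1@(1,2) a2@(1,2) a3@(0,0) a4@(0,0) a5@(1,2) a6@(1,2) | pheromone: 3 0 0 0 0 / 0 0 11 0 0 / 0 0 0 0 0 / 0 0 0 0 0 / 0 0 0 0 0
t=3: a0@(1,2) a1@(1,2) a2@(1,2) a3@(0,0) a4@(0,0) a5@(1,2) a6@(1,2) | pheromone: 4 0 0 0 0 / 0 0 15 0 0 / 0 0 0 0 0 / 0 0 0 0 0 / 0 0 0 0 0
t=4: a0@(1,2) a1@(1,2) a2@(1,2) a3@(0,0) a4@(0,0) a5@(1,2) a6@(1,2) | pheromone: 5 0 0 0 0 / 0 0 19 0 0 / 0 0 0 0 0 / 0 0 0 0 0 / 0 0 0 0 0
t=5: a0@(1,2) a1@(1,2) a2@(1,2) a3@(0,0) a4@(0,0) a5@(1,2) a6@(1,2) | pheromone: 6 0 0 0 0 / 0 0 23 0 0 / 0 0 0 0 0 / 0 0 0 0 0 / 0 0 0 0 0
t=6: a0@(1,2) a1@(1,2) a2@(1,2) a3@(0,0) a4@(0,0) a5@(1,2) a6@(1,2) | pheromone: 7 0 0 0 0 / 0 0 27 0 0 / 0 0 0 0 0 / 0 0 0 0 0 / 0 0 0 0 0
t=7: a0@(1,2) a1@(1,2) a2@(1,2) a3@(0,0) a4@(0,0) a5@(1,2) a6@(1,2) | pheromone: 8 0 0 0 0 / 0 0 31 0 0 / 0 0 0 0 0 / 0 0 0 0 0 / 0 0 0 0 0
t=8: a0@(1,2) a1@(1,2) a2@(1,2) a3@(0,0) a4@(0,0) a5@(1,2) a6@(1,2) | pheromone: 9 0 0 0 0 / 0 0 35 0 0 / 0 0 0 0 0 / 0 0 0 0 0 / 0 0 0 0 0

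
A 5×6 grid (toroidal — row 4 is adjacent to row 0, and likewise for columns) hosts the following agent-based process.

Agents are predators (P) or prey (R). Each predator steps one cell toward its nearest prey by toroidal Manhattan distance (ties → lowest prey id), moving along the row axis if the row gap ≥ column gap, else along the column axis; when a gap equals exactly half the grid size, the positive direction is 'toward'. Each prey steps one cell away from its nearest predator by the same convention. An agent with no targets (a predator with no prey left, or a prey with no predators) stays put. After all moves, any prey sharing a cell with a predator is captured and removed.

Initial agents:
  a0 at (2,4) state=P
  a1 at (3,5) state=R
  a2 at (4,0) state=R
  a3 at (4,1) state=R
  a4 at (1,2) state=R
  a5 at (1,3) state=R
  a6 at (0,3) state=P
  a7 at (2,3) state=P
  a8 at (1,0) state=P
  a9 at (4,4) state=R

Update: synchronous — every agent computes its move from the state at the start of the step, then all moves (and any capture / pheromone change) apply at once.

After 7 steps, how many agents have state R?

5

t=1: a0@(3,4):P a1@(4,5):R a2@(3,0):R a3@(4,0):R a4@(2,2):R a5@(2,3):R a6@(1,3):P a7@(1,3):P a8@(0,0):P a9@(0,4):R
t=2: a0@(4,4):P a1@(0,5):R a2@(3,1):R a3@(3,0):R a4@(3,2):R a5@(3,3):R a6@(2,3):P a7@(2,3):P a8@(4,0):P a9@(1,4):R
t=3: a0@(0,4):P a1@(1,5):R a2@(2,1):R a3@(2,0):R a4@(4,2):R a5@(4,3):R a6@(3,3):P a7@(3,3):P a8@(3,0):P a9@(2,4):R
t=4: a0@(1,4):P a1@(2,5):R a2@(1,1):R a3@(1,0):R a4@(0,2):R a5@(0,3):R a6@(4,3):P a7@(4,3):P a8@(2,0):P a9@(3,4):R
t=5: a0@(2,4):P a2@(0,1):R a3@(0,0):R a4@(1,2):R a5@(1,3):R a6@(0,3):P a7@(0,3):P a8@(2,5):P a9@(4,4):R
t=6: a0@(1,4):P a2@(0,0):R a3@(0,5):R a4@(2,2):R a5@(2,3):R a6@(1,3):P a7@(1,3):P a8@(1,5):P a9@(0,4):R
t=7: a0@(0,4):P a2@(4,0):R a3@(4,5):R a4@(3,2):R a5@(3,3):R a6@(2,3):P a7@(2,3):P a8@(0,5):P a9@(4,4):R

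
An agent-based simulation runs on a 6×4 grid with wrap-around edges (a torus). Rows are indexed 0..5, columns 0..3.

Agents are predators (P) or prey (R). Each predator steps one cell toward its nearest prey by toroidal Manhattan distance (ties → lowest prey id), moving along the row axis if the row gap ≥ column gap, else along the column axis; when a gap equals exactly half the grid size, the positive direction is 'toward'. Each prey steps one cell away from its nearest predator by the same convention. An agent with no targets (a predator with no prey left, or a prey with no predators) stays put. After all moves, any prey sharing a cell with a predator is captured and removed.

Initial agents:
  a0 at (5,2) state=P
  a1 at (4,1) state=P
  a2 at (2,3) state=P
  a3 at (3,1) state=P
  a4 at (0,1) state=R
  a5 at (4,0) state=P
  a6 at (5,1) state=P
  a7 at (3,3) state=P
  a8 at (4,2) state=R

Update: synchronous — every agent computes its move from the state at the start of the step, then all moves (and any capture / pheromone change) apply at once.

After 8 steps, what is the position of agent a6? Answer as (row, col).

t=1: a0@(4,2):P a1@(4,2):P a2@(3,3):P a3@(4,1):P a4@(1,1):R a5@(4,1):P a6@(0,1):P a7@(4,3):P a8@(3,2):R
t=2: a0@(3,2):P a1@(3,2):P a2@(3,2):P a3@(3,1):P a4@(2,1):R a5@(3,1):P a6@(1,1):P a7@(3,3):P a8@(2,2):R
t=3: a0@(2,2):P a1@(2,2):P a2@(2,2):P a3@(2,1):P a4@(1,1):R a5@(2,1):P a6@(2,1):P a7@(2,3):P a8@(1,2):R
t=4: a0@(1,2):P a1@(1,2):P a2@(1,2):P a3@(1,1):P a4@(0,1):R a5@(1,1):P a6@(1,1):P a7@(1,3):P a8@(0,2):R
t=5: a0@(0,2):P a1@(0,2):P a2@(0,2):P a3@(0,1):P a4@(5,1):R a5@(0,1):P a6@(0,1):P a7@(0,3):P a8@(5,2):R
t=6: a0@(5,2):P a1@(5,2):P a2@(5,2):P a3@(5,1):P a4@(4,1):R a5@(5,1):P a6@(5,1):P a7@(5,3):P a8@(4,2):R
t=7: a0@(4,2):P a1@(4,2):P a2@(4,2):P a3@(4,1):P a4@(3,1):R a5@(4,1):P a6@(4,1):P a7@(4,3):P a8@(3,2):R
t=8: a0@(3,2):P a1@(3,2):P a2@(3,2):P a3@(3,1):P a4@(2,1):R a5@(3,1):P a6@(3,1):P a7@(3,3):P a8@(2,2):R

(3, 1)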